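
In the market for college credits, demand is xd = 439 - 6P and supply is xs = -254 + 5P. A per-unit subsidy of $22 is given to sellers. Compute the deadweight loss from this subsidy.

Pre-subsidy: 439 - 6P = -254 + 5P gives P* = 63, x* = 61.
With the subsidy, sellers receive Ps = Pb + 22 for each unit, where Pb is the price buyers pay.
Supply in terms of Pb becomes xs = -254 + 5(Pb + 22) = -144 + 5Pb. Setting this equal to demand: 439 - 6Pb = -144 + 5Pb, so Pb = 53.
Sellers receive Ps = 53 + 22 = 75; x' = 439 − 6·53 = 121.
The subsidy expands output by 121 − 61 = 60 past the efficient level; on those units the gap between marginal cost and willingness to pay runs from 0 up to 22.
DWL = ½ × 22 × 60 = 660.

Deadweight loss = $660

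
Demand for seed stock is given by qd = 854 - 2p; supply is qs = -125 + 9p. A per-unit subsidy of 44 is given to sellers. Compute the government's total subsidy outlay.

Pre-subsidy: 854 - 2p = -125 + 9p gives p* = 89, q* = 676.
With the subsidy, sellers receive ps = pb + 44 for each unit, where pb is the price buyers pay.
Supply in terms of pb becomes qs = -125 + 9(pb + 44) = 271 + 9pb. Setting this equal to demand: 854 - 2pb = 271 + 9pb, so pb = 53.
Sellers receive ps = 53 + 44 = 97; q' = 854 − 2·53 = 748.
Government outlay = subsidy × quantity = 44 × 748 = 32912.

Government cost = 32912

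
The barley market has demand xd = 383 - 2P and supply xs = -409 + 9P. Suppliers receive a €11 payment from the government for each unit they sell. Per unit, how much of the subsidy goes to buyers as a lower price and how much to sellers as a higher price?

Buyers gain €9 per unit; sellers gain €2 per unit

Pre-subsidy: 383 - 2P = -409 + 9P gives P* = 72, x* = 239.
With the subsidy, sellers receive Ps = Pb + 11 for each unit, where Pb is the price buyers pay.
Supply in terms of Pb becomes xs = -409 + 9(Pb + 11) = -310 + 9Pb. Setting this equal to demand: 383 - 2Pb = -310 + 9Pb, so Pb = 63.
Sellers receive Ps = 63 + 11 = 74; x' = 383 − 2·63 = 257.
Buyers' price falls by P* − Pb = 72 − 63 = 9; sellers' price rises by Ps − P* = 74 − 72 = 2.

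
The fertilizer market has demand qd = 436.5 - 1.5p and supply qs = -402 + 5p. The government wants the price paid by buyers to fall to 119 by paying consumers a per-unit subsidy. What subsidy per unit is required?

Required subsidy s = 13 per unit

At a buyer price of 119, quantity demanded is 436.5 − 1.5·119 = 258.
Sellers supply 258 only when they receive ps with -402 + 5·ps = 258, i.e. ps = 132.
s = ps − pb = 132 − 119 = 13.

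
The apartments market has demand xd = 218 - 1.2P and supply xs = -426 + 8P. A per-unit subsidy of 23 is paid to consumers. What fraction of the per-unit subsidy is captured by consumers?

Pre-subsidy: 218 - 1.2P = -426 + 8P gives P* = 70, x* = 134.
With the rebate, buyers effectively pay Pb = Ps − 23, where Ps is the price sellers receive.
Demand in terms of Ps becomes xd = 218 − 1.2(Ps − 23) = 245.6 - 1.2Ps. Setting this equal to supply: 245.6 - 1.2Ps = -426 + 8Ps, so Ps = 73.
Buyers pay Pb = 73 − 23 = 50; x' = -426 + 8·73 = 158.
Buyers' price falls by P* − Pb = 70 − 50 = 20; sellers' price rises by Ps − P* = 73 − 70 = 3.
So consumers capture 20/23 = 20/23 of each unit of subsidy.

Consumer share = 20/23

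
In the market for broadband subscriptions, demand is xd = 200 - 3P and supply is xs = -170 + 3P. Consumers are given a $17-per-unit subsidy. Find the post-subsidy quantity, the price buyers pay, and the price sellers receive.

x' = 40.5; buyers pay 319/6; sellers receive 421/6

Pre-subsidy: 200 - 3P = -170 + 3P gives P* = 185/3, x* = 15.
With the rebate, buyers effectively pay Pb = Ps − 17, where Ps is the price sellers receive.
Demand in terms of Ps becomes xd = 200 − 3(Ps − 17) = 251 - 3Ps. Setting this equal to supply: 251 - 3Ps = -170 + 3Ps, so Ps = 421/6.
Buyers pay Pb = 421/6 − 17 = 319/6; x' = -170 + 3·(421/6) = 40.5.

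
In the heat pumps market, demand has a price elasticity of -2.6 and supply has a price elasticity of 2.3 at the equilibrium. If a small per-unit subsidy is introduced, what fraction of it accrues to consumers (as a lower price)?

For a small subsidy around the equilibrium, the benefit split depends on the relative slopes, which at a point are proportional to the elasticities.
Buyer share = εs/(εs + |εd|) = 2.3/(2.3 + 2.6) = 23/49; seller share = |εd|/(εs + |εd|) = 26/49.

Consumer share = 23/49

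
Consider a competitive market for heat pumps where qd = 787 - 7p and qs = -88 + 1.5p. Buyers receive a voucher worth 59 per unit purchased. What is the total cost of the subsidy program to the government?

Pre-subsidy: 787 - 7p = -88 + 1.5p gives p* = 1750/17, q* = 1129/17.
With the rebate, buyers effectively pay pb = ps − 59, where ps is the price sellers receive.
Demand in terms of ps becomes qd = 787 − 7(ps − 59) = 1200 - 7ps. Setting this equal to supply: 1200 - 7ps = -88 + 1.5ps, so ps = 2576/17.
Buyers pay pb = 2576/17 − 59 = 1573/17; q' = -88 + 1.5·(2576/17) = 2368/17.
Government outlay = subsidy × quantity = 59 × 2368/17 = 139712/17.

Government cost = 139712/17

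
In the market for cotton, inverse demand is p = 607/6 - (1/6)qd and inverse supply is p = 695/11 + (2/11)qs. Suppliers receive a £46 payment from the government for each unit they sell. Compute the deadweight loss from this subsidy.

Pre-subsidy: 607/6 - (1/6)q = 695/11 + (2/11)q gives q* = 109 and p* = 83.
With the subsidy, sellers receive ps = pb + 46 for each unit, where pb is the price buyers pay.
On the curves, pb = 607/6 - (1/6)q and ps = 695/11 + (2/11)q; the wedge ps − pb = 46 gives 695/11 + (2/11)q − (607/6 - (1/6)q) = 46, so q' = 241.
Then pb = 607/6 − (1/6)·241 = 61 and ps = 695/11 + (2/11)·241 = 107.
The subsidy expands output by 241 − 109 = 132 past the efficient level; on those units the gap between marginal cost and willingness to pay runs from 0 up to 46.
DWL = ½ × 46 × 132 = 3036.

Deadweight loss = £3036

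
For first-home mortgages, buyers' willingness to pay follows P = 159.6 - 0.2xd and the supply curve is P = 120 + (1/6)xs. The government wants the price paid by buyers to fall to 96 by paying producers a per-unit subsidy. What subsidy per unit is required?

Required subsidy s = 77 per unit

At a buyer price of 96, quantity demanded is 798 − 5·96 = 318.
Sellers supply 318 only when they receive Ps = 120 + (1/6)·318 = 173.
s = Ps − Pb = 173 − 96 = 77.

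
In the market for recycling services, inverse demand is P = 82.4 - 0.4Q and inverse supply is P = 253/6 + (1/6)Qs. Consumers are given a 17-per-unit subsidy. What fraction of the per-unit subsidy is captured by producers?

Pre-subsidy: 82.4 - 0.4Q = 253/6 + (1/6)Q gives Q* = 71 and P* = 54.
With the rebate, buyers effectively pay Pb = Ps − 17, where Ps is the price sellers receive.
On the curves, Pb = 82.4 - 0.4Q and Ps = 253/6 + (1/6)Q; the wedge Ps − Pb = 17 gives 253/6 + (1/6)Q − (82.4 - 0.4Q) = 17, so Q' = 101.
Then Pb = 82.4 − 0.4·101 = 42 and Ps = 253/6 + (1/6)·101 = 59.
Buyers' price falls by P* − Pb = 54 − 42 = 12; sellers' price rises by Ps − P* = 59 − 54 = 5.
So producers capture 5/17 = 5/17 of each unit of subsidy.

Producer share = 5/17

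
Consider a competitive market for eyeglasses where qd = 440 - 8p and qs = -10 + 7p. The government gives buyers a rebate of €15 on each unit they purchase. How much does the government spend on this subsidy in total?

Government cost = €3840

Pre-subsidy: 440 - 8p = -10 + 7p gives p* = 30, q* = 200.
With the rebate, buyers effectively pay pb = ps − 15, where ps is the price sellers receive.
Demand in terms of ps becomes qd = 440 − 8(ps − 15) = 560 - 8ps. Setting this equal to supply: 560 - 8ps = -10 + 7ps, so ps = 38.
Buyers pay pb = 38 − 15 = 23; q' = -10 + 7·38 = 256.
Government outlay = subsidy × quantity = 15 × 256 = 3840.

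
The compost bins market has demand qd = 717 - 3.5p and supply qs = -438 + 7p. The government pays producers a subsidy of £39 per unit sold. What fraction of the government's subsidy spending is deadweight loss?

DWL / government spending = 91/846

Pre-subsidy: 717 - 3.5p = -438 + 7p gives p* = 110, q* = 332.
With the subsidy, sellers receive ps = pb + 39 for each unit, where pb is the price buyers pay.
Supply in terms of pb becomes qs = -438 + 7(pb + 39) = -165 + 7pb. Setting this equal to demand: 717 - 3.5pb = -165 + 7pb, so pb = 84.
Sellers receive ps = 84 + 39 = 123; q' = 717 − 3.5·84 = 423.
ΔCS = ½(332 + 423)(110 − 84) = 9815; ΔPS = ½(332 + 423)(123 − 110) = 4907.5.
Government spending = 39 × 423 = 16497.
DWL = ½ × 39 × (423 − 332) = 1774.5; fraction = 1774.5 / 16497 = 91/846.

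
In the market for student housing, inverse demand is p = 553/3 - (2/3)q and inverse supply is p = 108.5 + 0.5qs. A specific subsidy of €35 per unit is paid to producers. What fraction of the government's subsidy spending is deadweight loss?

Pre-subsidy: 553/3 - (2/3)q = 108.5 + 0.5q gives q* = 65 and p* = 141.
With the subsidy, sellers receive ps = pb + 35 for each unit, where pb is the price buyers pay.
On the curves, pb = 553/3 - (2/3)q and ps = 108.5 + 0.5q; the wedge ps − pb = 35 gives 108.5 + 0.5q − (553/3 - (2/3)q) = 35, so q' = 95.
Then pb = 553/3 − (2/3)·95 = 121 and ps = 108.5 + 0.5·95 = 156.
ΔCS = ½(65 + 95)(141 − 121) = 1600; ΔPS = ½(65 + 95)(156 − 141) = 1200.
Government spending = 35 × 95 = 3325.
DWL = ½ × 35 × (95 − 65) = 525; fraction = 525 / 3325 = 3/19.

DWL / government spending = 3/19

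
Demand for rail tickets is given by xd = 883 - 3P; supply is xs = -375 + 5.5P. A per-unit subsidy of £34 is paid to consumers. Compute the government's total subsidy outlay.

Pre-subsidy: 883 - 3P = -375 + 5.5P gives P* = 148, x* = 439.
With the rebate, buyers effectively pay Pb = Ps − 34, where Ps is the price sellers receive.
Demand in terms of Ps becomes xd = 883 − 3(Ps − 34) = 985 - 3Ps. Setting this equal to supply: 985 - 3Ps = -375 + 5.5Ps, so Ps = 160.
Buyers pay Pb = 160 − 34 = 126; x' = -375 + 5.5·160 = 505.
Government outlay = subsidy × quantity = 34 × 505 = 17170.

Government cost = £17170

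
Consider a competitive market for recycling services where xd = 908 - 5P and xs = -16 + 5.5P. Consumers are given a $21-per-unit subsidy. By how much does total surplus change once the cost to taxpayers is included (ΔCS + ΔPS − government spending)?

Pre-subsidy: 908 - 5P = -16 + 5.5P gives P* = 88, x* = 468.
With the rebate, buyers effectively pay Pb = Ps − 21, where Ps is the price sellers receive.
Demand in terms of Ps becomes xd = 908 − 5(Ps − 21) = 1013 - 5Ps. Setting this equal to supply: 1013 - 5Ps = -16 + 5.5Ps, so Ps = 98.
Buyers pay Pb = 98 − 21 = 77; x' = -16 + 5.5·98 = 523.
ΔCS = ½(468 + 523)(88 − 77) = 5450.5; ΔPS = ½(468 + 523)(98 − 88) = 4955.
Government spending = 21 × 523 = 10983.
Net change = 5450.5 + 4955 − 10983 = -577.5. The loss equals the DWL triangle ½·21·55.

Net change in total surplus = -$577.5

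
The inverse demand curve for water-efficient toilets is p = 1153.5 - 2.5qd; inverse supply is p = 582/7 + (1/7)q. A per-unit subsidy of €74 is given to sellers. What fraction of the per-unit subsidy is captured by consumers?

Consumer share = 35/37

Pre-subsidy: 1153.5 - 2.5q = 582/7 + (1/7)q gives q* = 405 and p* = 141.
With the subsidy, sellers receive ps = pb + 74 for each unit, where pb is the price buyers pay.
On the curves, pb = 1153.5 - 2.5q and ps = 582/7 + (1/7)q; the wedge ps − pb = 74 gives 582/7 + (1/7)q − (1153.5 - 2.5q) = 74, so q' = 433.
Then pb = 1153.5 − 2.5·433 = 71 and ps = 582/7 + (1/7)·433 = 145.
Buyers' price falls by p* − pb = 141 − 71 = 70; sellers' price rises by ps − p* = 145 − 141 = 4.
So consumers capture 70/74 = 35/37 of each unit of subsidy.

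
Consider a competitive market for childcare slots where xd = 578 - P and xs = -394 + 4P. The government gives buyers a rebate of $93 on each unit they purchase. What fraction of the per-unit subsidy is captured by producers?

Producer share = 0.2

Pre-subsidy: 578 - P = -394 + 4P gives P* = 194.4, x* = 383.6.
With the rebate, buyers effectively pay Pb = Ps − 93, where Ps is the price sellers receive.
Demand in terms of Ps becomes xd = 578 − 1(Ps − 93) = 671 - Ps. Setting this equal to supply: 671 - Ps = -394 + 4Ps, so Ps = 213.
Buyers pay Pb = 213 − 93 = 120; x' = -394 + 4·213 = 458.
Buyers' price falls by P* − Pb = 194.4 − 120 = 74.4; sellers' price rises by Ps − P* = 213 − 194.4 = 18.6.
So producers capture 18.6/93 = 0.2 of each unit of subsidy.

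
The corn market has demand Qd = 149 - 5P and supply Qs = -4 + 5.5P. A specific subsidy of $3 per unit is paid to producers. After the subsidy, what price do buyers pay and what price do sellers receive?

Pre-subsidy: 149 - 5P = -4 + 5.5P gives P* = 102/7, Q* = 533/7.
With the subsidy, sellers receive Ps = Pb + 3 for each unit, where Pb is the price buyers pay.
Supply in terms of Pb becomes Qs = -4 + 5.5(Pb + 3) = 12.5 + 5.5Pb. Setting this equal to demand: 149 - 5Pb = 12.5 + 5.5Pb, so Pb = 13.
Sellers receive Ps = 13 + 3 = 16; Q' = 149 − 5·13 = 84.

Buyers pay $13; sellers receive $16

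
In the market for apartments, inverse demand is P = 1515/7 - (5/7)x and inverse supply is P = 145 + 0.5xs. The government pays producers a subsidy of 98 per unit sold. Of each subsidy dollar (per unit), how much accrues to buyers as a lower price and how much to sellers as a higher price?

Buyers gain 980/17 per unit; sellers gain 686/17 per unit

Pre-subsidy: 1515/7 - (5/7)x = 145 + 0.5x gives x* = 1000/17 and P* = 2965/17.
With the subsidy, sellers receive Ps = Pb + 98 for each unit, where Pb is the price buyers pay.
On the curves, Pb = 1515/7 - (5/7)x and Ps = 145 + 0.5x; the wedge Ps − Pb = 98 gives 145 + 0.5x − (1515/7 - (5/7)x) = 98, so x' = 2372/17.
Then Pb = 1515/7 − (5/7)·(2372/17) = 1985/17 and Ps = 145 + 0.5·(2372/17) = 3651/17.
Buyers' price falls by P* − Pb = 2965/17 − 1985/17 = 980/17; sellers' price rises by Ps − P* = 3651/17 − 2965/17 = 686/17.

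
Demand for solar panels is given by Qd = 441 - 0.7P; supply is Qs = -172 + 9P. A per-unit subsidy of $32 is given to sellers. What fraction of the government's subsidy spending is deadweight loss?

Pre-subsidy: 441 - 0.7P = -172 + 9P gives P* = 6130/97, Q* = 38486/97.
With the subsidy, sellers receive Ps = Pb + 32 for each unit, where Pb is the price buyers pay.
Supply in terms of Pb becomes Qs = -172 + 9(Pb + 32) = 116 + 9Pb. Setting this equal to demand: 441 - 0.7Pb = 116 + 9Pb, so Pb = 3250/97.
Sellers receive Ps = 3250/97 + 32 = 6354/97; Q' = 441 − 0.7·(3250/97) = 40502/97.
ΔCS = ½(38486/97 + 40502/97)(6130/97 − 3250/97) = 113742720/9409; ΔPS = ½(38486/97 + 40502/97)(6354/97 − 6130/97) = 8846656/9409.
Government spending = 32 × 40502/97 = 1296064/97.
DWL = ½ × 32 × (40502/97 − 38486/97) = 32256/97; fraction = (32256/97) / (1296064/97) = 72/2893.

DWL / government spending = 72/2893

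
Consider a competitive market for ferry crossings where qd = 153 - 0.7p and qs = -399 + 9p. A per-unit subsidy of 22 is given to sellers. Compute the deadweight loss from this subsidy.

Deadweight loss = 15246/97

Pre-subsidy: 153 - 0.7p = -399 + 9p gives p* = 5520/97, q* = 10977/97.
With the subsidy, sellers receive ps = pb + 22 for each unit, where pb is the price buyers pay.
Supply in terms of pb becomes qs = -399 + 9(pb + 22) = -201 + 9pb. Setting this equal to demand: 153 - 0.7pb = -201 + 9pb, so pb = 3540/97.
Sellers receive ps = 3540/97 + 22 = 5674/97; q' = 153 − 0.7·(3540/97) = 12363/97.
The subsidy expands output by 12363/97 − 10977/97 = 1386/97 past the efficient level; on those units the gap between marginal cost and willingness to pay runs from 0 up to 22.
DWL = ½ × 22 × 1386/97 = 15246/97.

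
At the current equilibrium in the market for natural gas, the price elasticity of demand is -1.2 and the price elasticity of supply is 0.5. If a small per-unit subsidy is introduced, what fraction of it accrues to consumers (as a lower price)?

For a small subsidy around the equilibrium, the benefit split depends on the relative slopes, which at a point are proportional to the elasticities.
Buyer share = εs/(εs + |εd|) = 0.5/(0.5 + 1.2) = 5/17; seller share = |εd|/(εs + |εd|) = 12/17.

Consumer share = 5/17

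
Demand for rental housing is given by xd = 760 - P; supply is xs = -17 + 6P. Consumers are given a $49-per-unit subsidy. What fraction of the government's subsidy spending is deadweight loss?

DWL / government spending = 21/691

Pre-subsidy: 760 - P = -17 + 6P gives P* = 111, x* = 649.
With the rebate, buyers effectively pay Pb = Ps − 49, where Ps is the price sellers receive.
Demand in terms of Ps becomes xd = 760 − 1(Ps − 49) = 809 - Ps. Setting this equal to supply: 809 - Ps = -17 + 6Ps, so Ps = 118.
Buyers pay Pb = 118 − 49 = 69; x' = -17 + 6·118 = 691.
ΔCS = ½(649 + 691)(111 − 69) = 28140; ΔPS = ½(649 + 691)(118 − 111) = 4690.
Government spending = 49 × 691 = 33859.
DWL = ½ × 49 × (691 − 649) = 1029; fraction = 1029 / 33859 = 21/691.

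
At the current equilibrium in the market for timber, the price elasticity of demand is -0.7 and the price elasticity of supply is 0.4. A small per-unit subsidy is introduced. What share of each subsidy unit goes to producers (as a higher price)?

Producer share = 7/11

For a small subsidy around the equilibrium, the benefit split depends on the relative slopes, which at a point are proportional to the elasticities.
Buyer share = εs/(εs + |εd|) = 0.4/(0.4 + 0.7) = 4/11; seller share = |εd|/(εs + |εd|) = 7/11.
So producers capture 7/11 of the subsidy.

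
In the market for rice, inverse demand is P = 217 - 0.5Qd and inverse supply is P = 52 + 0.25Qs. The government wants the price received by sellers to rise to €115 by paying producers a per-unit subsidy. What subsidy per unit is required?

Required subsidy s = €24 per unit

At a seller price of 115, quantity supplied is -208 + 4·115 = 252.
Buyers absorb 252 only when they pay Pb = 217 − 0.5·252 = 91.
s = Ps − Pb = 115 − 91 = 24.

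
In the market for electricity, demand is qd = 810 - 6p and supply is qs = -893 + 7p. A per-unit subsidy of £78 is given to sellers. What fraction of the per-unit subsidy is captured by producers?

Producer share = 6/13

Pre-subsidy: 810 - 6p = -893 + 7p gives p* = 131, q* = 24.
With the subsidy, sellers receive ps = pb + 78 for each unit, where pb is the price buyers pay.
Supply in terms of pb becomes qs = -893 + 7(pb + 78) = -347 + 7pb. Setting this equal to demand: 810 - 6pb = -347 + 7pb, so pb = 89.
Sellers receive ps = 89 + 78 = 167; q' = 810 − 6·89 = 276.
Buyers' price falls by p* − pb = 131 − 89 = 42; sellers' price rises by ps − p* = 167 − 131 = 36.
So producers capture 36/78 = 6/13 of each unit of subsidy.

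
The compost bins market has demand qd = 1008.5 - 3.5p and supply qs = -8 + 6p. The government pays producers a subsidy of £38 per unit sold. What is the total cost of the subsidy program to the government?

Pre-subsidy: 1008.5 - 3.5p = -8 + 6p gives p* = 107, q* = 634.
With the subsidy, sellers receive ps = pb + 38 for each unit, where pb is the price buyers pay.
Supply in terms of pb becomes qs = -8 + 6(pb + 38) = 220 + 6pb. Setting this equal to demand: 1008.5 - 3.5pb = 220 + 6pb, so pb = 83.
Sellers receive ps = 83 + 38 = 121; q' = 1008.5 − 3.5·83 = 718.
Government outlay = subsidy × quantity = 38 × 718 = 27284.

Government cost = £27284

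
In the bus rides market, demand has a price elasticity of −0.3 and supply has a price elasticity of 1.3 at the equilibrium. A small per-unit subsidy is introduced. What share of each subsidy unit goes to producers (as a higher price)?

For a small subsidy around the equilibrium, the benefit split depends on the relative slopes, which at a point are proportional to the elasticities.
Buyer share = εs/(εs + |εd|) = 1.3/(1.3 + 0.3) = 0.8125; seller share = |εd|/(εs + |εd|) = 0.1875.
So producers capture 0.1875 of the subsidy.

Producer share = 0.1875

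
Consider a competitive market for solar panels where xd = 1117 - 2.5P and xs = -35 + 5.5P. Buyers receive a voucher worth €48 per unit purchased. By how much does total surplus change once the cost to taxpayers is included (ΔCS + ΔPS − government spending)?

Net change in total surplus = -€1980

Pre-subsidy: 1117 - 2.5P = -35 + 5.5P gives P* = 144, x* = 757.
With the rebate, buyers effectively pay Pb = Ps − 48, where Ps is the price sellers receive.
Demand in terms of Ps becomes xd = 1117 − 2.5(Ps − 48) = 1237 - 2.5Ps. Setting this equal to supply: 1237 - 2.5Ps = -35 + 5.5Ps, so Ps = 159.
Buyers pay Pb = 159 − 48 = 111; x' = -35 + 5.5·159 = 839.5.
ΔCS = ½(757 + 839.5)(144 − 111) = 26342.25; ΔPS = ½(757 + 839.5)(159 − 144) = 11973.75.
Government spending = 48 × 839.5 = 40296.
Net change = 26342.25 + 11973.75 − 40296 = -1980. The loss equals the DWL triangle ½·48·82.5.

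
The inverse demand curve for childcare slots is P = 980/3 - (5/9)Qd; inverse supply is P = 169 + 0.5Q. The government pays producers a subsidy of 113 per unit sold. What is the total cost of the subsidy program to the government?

Pre-subsidy: 980/3 - (5/9)Q = 169 + 0.5Q gives Q* = 2838/19 and P* = 4630/19.
With the subsidy, sellers receive Ps = Pb + 113 for each unit, where Pb is the price buyers pay.
On the curves, Pb = 980/3 - (5/9)Q and Ps = 169 + 0.5Q; the wedge Ps − Pb = 113 gives 169 + 0.5Q − (980/3 - (5/9)Q) = 113, so Q' = 4872/19.
Then Pb = 980/3 − (5/9)·(4872/19) = 3500/19 and Ps = 169 + 0.5·(4872/19) = 5647/19.
Government outlay = subsidy × quantity = 113 × 4872/19 = 550536/19.

Government cost = 550536/19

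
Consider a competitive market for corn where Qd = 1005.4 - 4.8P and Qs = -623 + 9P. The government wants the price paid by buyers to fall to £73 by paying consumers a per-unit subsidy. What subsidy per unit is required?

At a buyer price of 73, quantity demanded is 1005.4 − 4.8·73 = 655.
Sellers supply 655 only when they receive Ps with -623 + 9·Ps = 655, i.e. Ps = 142.
s = Ps − Pb = 142 − 73 = 69.

Required subsidy s = £69 per unit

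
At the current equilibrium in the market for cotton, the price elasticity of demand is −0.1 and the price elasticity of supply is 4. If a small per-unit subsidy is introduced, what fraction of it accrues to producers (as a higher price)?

Producer share = 1/41

For a small subsidy around the equilibrium, the benefit split depends on the relative slopes, which at a point are proportional to the elasticities.
Buyer share = εs/(εs + |εd|) = 4/(4 + 0.1) = 40/41; seller share = |εd|/(εs + |εd|) = 1/41.
So producers capture 1/41 of the subsidy.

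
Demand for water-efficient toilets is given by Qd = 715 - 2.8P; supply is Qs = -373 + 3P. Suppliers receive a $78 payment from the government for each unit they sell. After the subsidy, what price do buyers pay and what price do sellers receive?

Buyers pay 4270/29; sellers receive 6532/29

Pre-subsidy: 715 - 2.8P = -373 + 3P gives P* = 5440/29, Q* = 5503/29.
With the subsidy, sellers receive Ps = Pb + 78 for each unit, where Pb is the price buyers pay.
Supply in terms of Pb becomes Qs = -373 + 3(Pb + 78) = -139 + 3Pb. Setting this equal to demand: 715 - 2.8Pb = -139 + 3Pb, so Pb = 4270/29.
Sellers receive Ps = 4270/29 + 78 = 6532/29; Q' = 715 − 2.8·(4270/29) = 8779/29.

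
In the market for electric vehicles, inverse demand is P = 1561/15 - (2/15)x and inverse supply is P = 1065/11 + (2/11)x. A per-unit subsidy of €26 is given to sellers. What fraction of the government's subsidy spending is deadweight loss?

DWL / government spending = 165/422

Pre-subsidy: 1561/15 - (2/15)x = 1065/11 + (2/11)x gives x* = 23 and P* = 101.
With the subsidy, sellers receive Ps = Pb + 26 for each unit, where Pb is the price buyers pay.
On the curves, Pb = 1561/15 - (2/15)x and Ps = 1065/11 + (2/11)x; the wedge Ps − Pb = 26 gives 1065/11 + (2/11)x − (1561/15 - (2/15)x) = 26, so x' = 105.5.
Then Pb = 1561/15 − (2/15)·105.5 = 90 and Ps = 1065/11 + (2/11)·105.5 = 116.
ΔCS = ½(23 + 105.5)(101 − 90) = 706.75; ΔPS = ½(23 + 105.5)(116 − 101) = 963.75.
Government spending = 26 × 105.5 = 2743.
DWL = ½ × 26 × (105.5 − 23) = 1072.5; fraction = 1072.5 / 2743 = 165/422.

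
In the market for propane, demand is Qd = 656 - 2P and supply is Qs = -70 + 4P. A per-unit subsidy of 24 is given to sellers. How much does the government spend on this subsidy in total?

Pre-subsidy: 656 - 2P = -70 + 4P gives P* = 121, Q* = 414.
With the subsidy, sellers receive Ps = Pb + 24 for each unit, where Pb is the price buyers pay.
Supply in terms of Pb becomes Qs = -70 + 4(Pb + 24) = 26 + 4Pb. Setting this equal to demand: 656 - 2Pb = 26 + 4Pb, so Pb = 105.
Sellers receive Ps = 105 + 24 = 129; Q' = 656 − 2·105 = 446.
Government outlay = subsidy × quantity = 24 × 446 = 10704.

Government cost = 10704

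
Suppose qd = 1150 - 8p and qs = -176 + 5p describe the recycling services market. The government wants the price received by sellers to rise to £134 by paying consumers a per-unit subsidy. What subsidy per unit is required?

At a seller price of 134, quantity supplied is -176 + 5·134 = 494.
Buyers absorb 494 only when they pay pb with 1150 − 8·pb = 494, i.e. pb = 82.
s = ps − pb = 134 − 82 = 52.

Required subsidy s = £52 per unit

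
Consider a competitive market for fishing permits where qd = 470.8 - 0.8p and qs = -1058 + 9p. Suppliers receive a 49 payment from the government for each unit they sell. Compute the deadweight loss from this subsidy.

Pre-subsidy: 470.8 - 0.8p = -1058 + 9p gives p* = 156, q* = 346.
With the subsidy, sellers receive ps = pb + 49 for each unit, where pb is the price buyers pay.
Supply in terms of pb becomes qs = -1058 + 9(pb + 49) = -617 + 9pb. Setting this equal to demand: 470.8 - 0.8pb = -617 + 9pb, so pb = 111.
Sellers receive ps = 111 + 49 = 160; q' = 470.8 − 0.8·111 = 382.
The subsidy expands output by 382 − 346 = 36 past the efficient level; on those units the gap between marginal cost and willingness to pay runs from 0 up to 49.
DWL = ½ × 49 × 36 = 882.

Deadweight loss = 882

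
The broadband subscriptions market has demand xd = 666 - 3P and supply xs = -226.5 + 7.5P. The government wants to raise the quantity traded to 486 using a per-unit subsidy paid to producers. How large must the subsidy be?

At x = 486, invert demand for the buyer price: Pb = (666 − 486)/3 = 60; invert supply for the seller price: Ps = (486 − (-226.5))/7.5 = 95.
The subsidy must fill the gap: s = Ps − Pb = 95 − 60 = 35.

Required subsidy s = 35 per unit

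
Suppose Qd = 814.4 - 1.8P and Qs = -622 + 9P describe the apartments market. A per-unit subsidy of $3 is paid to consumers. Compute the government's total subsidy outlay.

Government cost = $1738.5

Pre-subsidy: 814.4 - 1.8P = -622 + 9P gives P* = 133, Q* = 575.
With the rebate, buyers effectively pay Pb = Ps − 3, where Ps is the price sellers receive.
Demand in terms of Ps becomes Qd = 814.4 − 1.8(Ps − 3) = 819.8 - 1.8Ps. Setting this equal to supply: 819.8 - 1.8Ps = -622 + 9Ps, so Ps = 133.5.
Buyers pay Pb = 133.5 − 3 = 130.5; Q' = -622 + 9·133.5 = 579.5.
Government outlay = subsidy × quantity = 3 × 579.5 = 1738.5.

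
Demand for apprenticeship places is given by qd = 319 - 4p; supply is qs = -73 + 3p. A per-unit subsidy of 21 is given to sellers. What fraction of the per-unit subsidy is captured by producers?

Producer share = 4/7

Pre-subsidy: 319 - 4p = -73 + 3p gives p* = 56, q* = 95.
With the subsidy, sellers receive ps = pb + 21 for each unit, where pb is the price buyers pay.
Supply in terms of pb becomes qs = -73 + 3(pb + 21) = -10 + 3pb. Setting this equal to demand: 319 - 4pb = -10 + 3pb, so pb = 47.
Sellers receive ps = 47 + 21 = 68; q' = 319 − 4·47 = 131.
Buyers' price falls by p* − pb = 56 − 47 = 9; sellers' price rises by ps − p* = 68 − 56 = 12.
So producers capture 12/21 = 4/7 of each unit of subsidy.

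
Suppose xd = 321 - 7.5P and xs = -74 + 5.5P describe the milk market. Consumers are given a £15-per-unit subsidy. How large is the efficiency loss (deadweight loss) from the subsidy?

Pre-subsidy: 321 - 7.5P = -74 + 5.5P gives P* = 395/13, x* = 2421/26.
With the rebate, buyers effectively pay Pb = Ps − 15, where Ps is the price sellers receive.
Demand in terms of Ps becomes xd = 321 − 7.5(Ps − 15) = 433.5 - 7.5Ps. Setting this equal to supply: 433.5 - 7.5Ps = -74 + 5.5Ps, so Ps = 1015/26.
Buyers pay Pb = 1015/26 − 15 = 625/26; x' = -74 + 5.5·(1015/26) = 7317/52.
The subsidy expands output by 7317/52 − 2421/26 = 2475/52 past the efficient level; on those units the gap between marginal cost and willingness to pay runs from 0 up to 15.
DWL = ½ × 15 × 2475/52 = 37125/104.

Deadweight loss = 37125/104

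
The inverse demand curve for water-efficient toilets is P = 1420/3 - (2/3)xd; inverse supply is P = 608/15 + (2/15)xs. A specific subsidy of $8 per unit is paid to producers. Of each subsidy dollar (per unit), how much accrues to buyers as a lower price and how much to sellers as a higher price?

Buyers gain 20/3 per unit; sellers gain 4/3 per unit

Pre-subsidy: 1420/3 - (2/3)x = 608/15 + (2/15)x gives x* = 541 and P* = 338/3.
With the subsidy, sellers receive Ps = Pb + 8 for each unit, where Pb is the price buyers pay.
On the curves, Pb = 1420/3 - (2/3)x and Ps = 608/15 + (2/15)x; the wedge Ps − Pb = 8 gives 608/15 + (2/15)x − (1420/3 - (2/3)x) = 8, so x' = 551.
Then Pb = 1420/3 − (2/3)·551 = 106 and Ps = 608/15 + (2/15)·551 = 114.
Buyers' price falls by P* − Pb = 338/3 − 106 = 20/3; sellers' price rises by Ps − P* = 114 − 338/3 = 4/3.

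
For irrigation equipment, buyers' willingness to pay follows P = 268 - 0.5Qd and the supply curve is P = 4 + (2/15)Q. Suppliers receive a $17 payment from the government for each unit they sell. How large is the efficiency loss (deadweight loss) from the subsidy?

Pre-subsidy: 268 - 0.5Q = 4 + (2/15)Q gives Q* = 7920/19 and P* = 1132/19.
With the subsidy, sellers receive Ps = Pb + 17 for each unit, where Pb is the price buyers pay.
On the curves, Pb = 268 - 0.5Q and Ps = 4 + (2/15)Q; the wedge Ps − Pb = 17 gives 4 + (2/15)Q − (268 - 0.5Q) = 17, so Q' = 8430/19.
Then Pb = 268 − 0.5·(8430/19) = 877/19 and Ps = 4 + (2/15)·(8430/19) = 1200/19.
The subsidy expands output by 8430/19 − 7920/19 = 510/19 past the efficient level; on those units the gap between marginal cost and willingness to pay runs from 0 up to 17.
DWL = ½ × 17 × 510/19 = 4335/19.

Deadweight loss = 4335/19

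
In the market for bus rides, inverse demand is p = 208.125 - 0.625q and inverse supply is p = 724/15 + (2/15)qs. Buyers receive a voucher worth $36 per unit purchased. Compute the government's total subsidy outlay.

Government cost = 846108/91

Pre-subsidy: 208.125 - 0.625q = 724/15 + (2/15)q gives q* = 19183/91 and p* = 6950/91.
With the rebate, buyers effectively pay pb = ps − 36, where ps is the price sellers receive.
On the curves, pb = 208.125 - 0.625q and ps = 724/15 + (2/15)q; the wedge ps − pb = 36 gives 724/15 + (2/15)q − (208.125 - 0.625q) = 36, so q' = 23503/91.
Then pb = 208.125 − 0.625·(23503/91) = 4250/91 and ps = 724/15 + (2/15)·(23503/91) = 7526/91.
Government outlay = subsidy × quantity = 36 × 23503/91 = 846108/91.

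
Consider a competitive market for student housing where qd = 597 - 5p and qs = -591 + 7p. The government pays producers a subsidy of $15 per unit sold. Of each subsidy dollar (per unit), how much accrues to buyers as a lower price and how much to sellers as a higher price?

Buyers gain $8.75 per unit; sellers gain $6.25 per unit

Pre-subsidy: 597 - 5p = -591 + 7p gives p* = 99, q* = 102.
With the subsidy, sellers receive ps = pb + 15 for each unit, where pb is the price buyers pay.
Supply in terms of pb becomes qs = -591 + 7(pb + 15) = -486 + 7pb. Setting this equal to demand: 597 - 5pb = -486 + 7pb, so pb = 90.25.
Sellers receive ps = 90.25 + 15 = 105.25; q' = 597 − 5·90.25 = 145.75.
Buyers' price falls by p* − pb = 99 − 90.25 = 8.75; sellers' price rises by ps − p* = 105.25 − 99 = 6.25.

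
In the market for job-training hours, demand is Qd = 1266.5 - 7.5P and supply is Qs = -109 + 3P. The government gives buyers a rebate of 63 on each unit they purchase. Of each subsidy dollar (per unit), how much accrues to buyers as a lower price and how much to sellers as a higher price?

Pre-subsidy: 1266.5 - 7.5P = -109 + 3P gives P* = 131, Q* = 284.
With the rebate, buyers effectively pay Pb = Ps − 63, where Ps is the price sellers receive.
Demand in terms of Ps becomes Qd = 1266.5 − 7.5(Ps − 63) = 1739 - 7.5Ps. Setting this equal to supply: 1739 - 7.5Ps = -109 + 3Ps, so Ps = 176.
Buyers pay Pb = 176 − 63 = 113; Q' = -109 + 3·176 = 419.
Buyers' price falls by P* − Pb = 131 − 113 = 18; sellers' price rises by Ps − P* = 176 − 131 = 45.

Buyers gain 18 per unit; sellers gain 45 per unit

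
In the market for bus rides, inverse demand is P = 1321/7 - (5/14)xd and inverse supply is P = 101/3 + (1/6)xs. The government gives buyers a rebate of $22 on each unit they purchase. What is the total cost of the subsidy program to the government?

Government cost = $7436

Pre-subsidy: 1321/7 - (5/14)x = 101/3 + (1/6)x gives x* = 296 and P* = 83.
With the rebate, buyers effectively pay Pb = Ps − 22, where Ps is the price sellers receive.
On the curves, Pb = 1321/7 - (5/14)x and Ps = 101/3 + (1/6)x; the wedge Ps − Pb = 22 gives 101/3 + (1/6)x − (1321/7 - (5/14)x) = 22, so x' = 338.
Then Pb = 1321/7 − (5/14)·338 = 68 and Ps = 101/3 + (1/6)·338 = 90.
Government outlay = subsidy × quantity = 22 × 338 = 7436.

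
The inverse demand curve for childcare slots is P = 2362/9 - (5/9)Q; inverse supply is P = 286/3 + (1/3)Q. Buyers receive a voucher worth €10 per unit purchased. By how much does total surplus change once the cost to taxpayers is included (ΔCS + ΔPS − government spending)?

Pre-subsidy: 2362/9 - (5/9)Q = 286/3 + (1/3)Q gives Q* = 188 and P* = 158.
With the rebate, buyers effectively pay Pb = Ps − 10, where Ps is the price sellers receive.
On the curves, Pb = 2362/9 - (5/9)Q and Ps = 286/3 + (1/3)Q; the wedge Ps − Pb = 10 gives 286/3 + (1/3)Q − (2362/9 - (5/9)Q) = 10, so Q' = 199.25.
Then Pb = 2362/9 − (5/9)·199.25 = 151.75 and Ps = 286/3 + (1/3)·199.25 = 161.75.
ΔCS = ½(188 + 199.25)(158 − 151.75) = 1210.15625; ΔPS = ½(188 + 199.25)(161.75 − 158) = 726.09375.
Government spending = 10 × 199.25 = 1992.5.
Net change = 1210.15625 + 726.09375 − 1992.5 = -56.25. The loss equals the DWL triangle ½·10·11.25.

Net change in total surplus = -€56.25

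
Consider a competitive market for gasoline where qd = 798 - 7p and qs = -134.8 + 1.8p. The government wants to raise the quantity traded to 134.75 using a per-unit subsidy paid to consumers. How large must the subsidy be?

At q = 134.75, invert demand for the buyer price: pb = (798 − 134.75)/7 = 94.75; invert supply for the seller price: ps = (134.75 − (-134.8))/1.8 = 149.75.
The subsidy must fill the gap: s = ps − pb = 149.75 − 94.75 = 55.

Required subsidy s = 55 per unit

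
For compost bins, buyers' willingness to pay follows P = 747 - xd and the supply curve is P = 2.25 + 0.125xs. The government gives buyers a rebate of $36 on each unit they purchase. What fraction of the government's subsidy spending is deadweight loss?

DWL / government spending = 8/347

Pre-subsidy: 747 - x = 2.25 + 0.125x gives x* = 662 and P* = 85.
With the rebate, buyers effectively pay Pb = Ps − 36, where Ps is the price sellers receive.
On the curves, Pb = 747 - x and Ps = 2.25 + 0.125x; the wedge Ps − Pb = 36 gives 2.25 + 0.125x − (747 - x) = 36, so x' = 694.
Then Pb = 747 − 1·694 = 53 and Ps = 2.25 + 0.125·694 = 89.
ΔCS = ½(662 + 694)(85 − 53) = 21696; ΔPS = ½(662 + 694)(89 − 85) = 2712.
Government spending = 36 × 694 = 24984.
DWL = ½ × 36 × (694 − 662) = 576; fraction = 576 / 24984 = 8/347.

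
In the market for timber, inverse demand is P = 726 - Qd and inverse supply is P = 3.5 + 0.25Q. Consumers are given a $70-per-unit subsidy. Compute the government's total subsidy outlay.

Government cost = $44380

Pre-subsidy: 726 - Q = 3.5 + 0.25Q gives Q* = 578 and P* = 148.
With the rebate, buyers effectively pay Pb = Ps − 70, where Ps is the price sellers receive.
On the curves, Pb = 726 - Q and Ps = 3.5 + 0.25Q; the wedge Ps − Pb = 70 gives 3.5 + 0.25Q − (726 - Q) = 70, so Q' = 634.
Then Pb = 726 − 1·634 = 92 and Ps = 3.5 + 0.25·634 = 162.
Government outlay = subsidy × quantity = 70 × 634 = 44380.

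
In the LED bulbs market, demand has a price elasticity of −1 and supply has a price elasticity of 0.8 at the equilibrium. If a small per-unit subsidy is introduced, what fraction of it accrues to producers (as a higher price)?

Producer share = 5/9

For a small subsidy around the equilibrium, the benefit split depends on the relative slopes, which at a point are proportional to the elasticities.
Buyer share = εs/(εs + |εd|) = 0.8/(0.8 + 1) = 4/9; seller share = |εd|/(εs + |εd|) = 5/9.
So producers capture 5/9 of the subsidy.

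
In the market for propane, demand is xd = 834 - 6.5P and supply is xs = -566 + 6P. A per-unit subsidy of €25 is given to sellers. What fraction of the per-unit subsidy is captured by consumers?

Pre-subsidy: 834 - 6.5P = -566 + 6P gives P* = 112, x* = 106.
With the subsidy, sellers receive Ps = Pb + 25 for each unit, where Pb is the price buyers pay.
Supply in terms of Pb becomes xs = -566 + 6(Pb + 25) = -416 + 6Pb. Setting this equal to demand: 834 - 6.5Pb = -416 + 6Pb, so Pb = 100.
Sellers receive Ps = 100 + 25 = 125; x' = 834 − 6.5·100 = 184.
Buyers' price falls by P* − Pb = 112 − 100 = 12; sellers' price rises by Ps − P* = 125 − 112 = 13.
So consumers capture 12/25 = 0.48 of each unit of subsidy.

Consumer share = 0.48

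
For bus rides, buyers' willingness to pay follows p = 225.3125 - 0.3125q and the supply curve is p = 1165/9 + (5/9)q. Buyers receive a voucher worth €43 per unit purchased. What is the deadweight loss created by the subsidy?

Deadweight loss = €1065.024

Pre-subsidy: 225.3125 - 0.3125q = 1165/9 + (5/9)q gives q* = 110.44 and p* = 190.8.
With the rebate, buyers effectively pay pb = ps − 43, where ps is the price sellers receive.
On the curves, pb = 225.3125 - 0.3125q and ps = 1165/9 + (5/9)q; the wedge ps − pb = 43 gives 1165/9 + (5/9)q − (225.3125 - 0.3125q) = 43, so q' = 159.976.
Then pb = 225.3125 − 0.3125·159.976 = 175.32 and ps = 1165/9 + (5/9)·159.976 = 218.32.
The subsidy expands output by 159.976 − 110.44 = 49.536 past the efficient level; on those units the gap between marginal cost and willingness to pay runs from 0 up to 43.
DWL = ½ × 43 × 49.536 = 1065.024.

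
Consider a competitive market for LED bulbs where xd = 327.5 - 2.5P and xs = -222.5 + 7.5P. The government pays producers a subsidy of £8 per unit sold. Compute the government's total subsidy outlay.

Government cost = £1640

Pre-subsidy: 327.5 - 2.5P = -222.5 + 7.5P gives P* = 55, x* = 190.
With the subsidy, sellers receive Ps = Pb + 8 for each unit, where Pb is the price buyers pay.
Supply in terms of Pb becomes xs = -222.5 + 7.5(Pb + 8) = -162.5 + 7.5Pb. Setting this equal to demand: 327.5 - 2.5Pb = -162.5 + 7.5Pb, so Pb = 49.
Sellers receive Ps = 49 + 8 = 57; x' = 327.5 − 2.5·49 = 205.
Government outlay = subsidy × quantity = 8 × 205 = 1640.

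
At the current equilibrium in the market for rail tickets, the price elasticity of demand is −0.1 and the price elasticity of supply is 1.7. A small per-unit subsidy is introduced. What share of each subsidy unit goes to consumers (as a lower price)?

Consumer share = 17/18

For a small subsidy around the equilibrium, the benefit split depends on the relative slopes, which at a point are proportional to the elasticities.
Buyer share = εs/(εs + |εd|) = 1.7/(1.7 + 0.1) = 17/18; seller share = |εd|/(εs + |εd|) = 1/18.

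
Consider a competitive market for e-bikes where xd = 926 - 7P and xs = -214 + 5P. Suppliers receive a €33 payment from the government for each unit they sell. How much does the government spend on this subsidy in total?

Pre-subsidy: 926 - 7P = -214 + 5P gives P* = 95, x* = 261.
With the subsidy, sellers receive Ps = Pb + 33 for each unit, where Pb is the price buyers pay.
Supply in terms of Pb becomes xs = -214 + 5(Pb + 33) = -49 + 5Pb. Setting this equal to demand: 926 - 7Pb = -49 + 5Pb, so Pb = 81.25.
Sellers receive Ps = 81.25 + 33 = 114.25; x' = 926 − 7·81.25 = 357.25.
Government outlay = subsidy × quantity = 33 × 357.25 = 11789.25.

Government cost = €11789.25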